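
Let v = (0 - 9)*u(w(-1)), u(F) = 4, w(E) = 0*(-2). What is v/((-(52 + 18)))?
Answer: 18/35 ≈ 0.51429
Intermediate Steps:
w(E) = 0
v = -36 (v = (0 - 9)*4 = -9*4 = -36)
v/((-(52 + 18))) = -36*(-1/(52 + 18)) = -36/((-1*70)) = -36/(-70) = -36*(-1/70) = 18/35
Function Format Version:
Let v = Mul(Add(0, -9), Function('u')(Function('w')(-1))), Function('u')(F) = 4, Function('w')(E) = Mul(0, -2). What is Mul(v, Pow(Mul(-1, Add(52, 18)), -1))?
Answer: Rational(18, 35) ≈ 0.51429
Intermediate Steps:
Function('w')(E) = 0
v = -36 (v = Mul(Add(0, -9), 4) = Mul(-9, 4) = -36)
Mul(v, Pow(Mul(-1, Add(52, 18)), -1)) = Mul(-36, Pow(Mul(-1, Add(52, 18)), -1)) = Mul(-36, Pow(Mul(-1, 70), -1)) = Mul(-36, Pow(-70, -1)) = Mul(-36, Rational(-1, 70)) = Rational(18, 35)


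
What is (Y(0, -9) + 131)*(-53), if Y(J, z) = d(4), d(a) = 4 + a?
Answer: -7367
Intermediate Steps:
Y(J, z) = 8 (Y(J, z) = 4 + 4 = 8)
(Y(0, -9) + 131)*(-53) = (8 + 131)*(-53) = 139*(-53) = -7367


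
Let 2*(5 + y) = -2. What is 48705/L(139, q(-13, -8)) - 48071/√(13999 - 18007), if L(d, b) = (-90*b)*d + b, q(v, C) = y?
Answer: 16235/25018 + 48071*I*√1002/2004 ≈ 0.64893 + 759.31*I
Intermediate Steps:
y = -6 (y = -5 + (½)*(-2) = -5 - 1 = -6)
q(v, C) = -6
L(d, b) = b - 90*b*d (L(d, b) = -90*b*d + b = b - 90*b*d)
48705/L(139, q(-13, -8)) - 48071/√(13999 - 18007) = 48705/((-6*(1 - 90*139))) - 48071/√(13999 - 18007) = 48705/((-6*(1 - 12510))) - 48071*(-I*√1002/2004) = 48705/((-6*(-12509))) - 48071*(-I*√1002/2004) = 48705/75054 - (-48071)*I*√1002/2004 = 48705*(1/75054) + 48071*I*√1002/2004 = 16235/25018 + 48071*I*√1002/2004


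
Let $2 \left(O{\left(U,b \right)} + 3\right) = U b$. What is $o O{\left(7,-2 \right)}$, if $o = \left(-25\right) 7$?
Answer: $1750$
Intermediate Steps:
$o = -175$
$O{\left(U,b \right)} = -3 + \frac{U b}{2}$
$o O{\left(7,-2 \right)} = - 175 \left(-3 + \frac{1}{2} \cdot 7 \left(-2\right)\right) = - 175 \left(-3 - 7\right) = \left(-175\right) \left(-10\right) = 1750$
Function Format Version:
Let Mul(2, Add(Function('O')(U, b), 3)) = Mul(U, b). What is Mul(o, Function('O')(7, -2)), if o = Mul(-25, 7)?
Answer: 1750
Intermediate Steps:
o = -175
Function('O')(U, b) = Add(-3, Mul(Rational(1, 2), U, b)) (Function('O')(U, b) = Add(-3, Mul(Rational(1, 2), Mul(U, b))) = Add(-3, Mul(Rational(1, 2), U, b)))
Mul(o, Function('O')(7, -2)) = Mul(-175, Add(-3, Mul(Rational(1, 2), 7, -2))) = Mul(-175, Add(-3, -7)) = Mul(-175, -10) = 1750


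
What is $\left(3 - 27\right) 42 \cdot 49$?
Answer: $-49392$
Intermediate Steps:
$\left(3 - 27\right) 42 \cdot 49 = \left(-24\right) 42 \cdot 49 = \left(-1008\right) 49 = -49392$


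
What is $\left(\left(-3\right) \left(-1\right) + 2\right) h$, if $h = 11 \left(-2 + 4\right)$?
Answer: $110$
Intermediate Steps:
$h = 22$ ($h = 11 \cdot 2 = 22$)
$\left(\left(-3\right) \left(-1\right) + 2\right) h = \left(\left(-3\right) \left(-1\right) + 2\right) 22 = \left(3 + 2\right) 22 = 5 \cdot 22 = 110$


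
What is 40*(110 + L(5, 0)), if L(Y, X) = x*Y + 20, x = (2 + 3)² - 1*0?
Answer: 10200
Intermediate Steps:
x = 25 (x = 5² + 0 = 25 + 0 = 25)
L(Y, X) = 20 + 25*Y (L(Y, X) = 25*Y + 20 = 20 + 25*Y)
40*(110 + L(5, 0)) = 40*(110 + (20 + 25*5)) = 40*(110 + (20 + 125)) = 40*(110 + 145) = 40*255 = 10200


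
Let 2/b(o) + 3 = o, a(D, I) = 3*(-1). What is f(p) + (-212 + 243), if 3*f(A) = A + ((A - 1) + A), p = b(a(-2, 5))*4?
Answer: 88/3 ≈ 29.333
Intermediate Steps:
a(D, I) = -3
b(o) = 2/(-3 + o)
p = -4/3 (p = (2/(-3 - 3))*4 = (2/(-6))*4 = (2*(-1/6))*4 = -1/3*4 = -4/3 ≈ -1.3333)
f(A) = -1/3 + A (f(A) = (A + ((A - 1) + A))/3 = (A + ((-1 + A) + A))/3 = (A + (-1 + 2*A))/3 = (-1 + 3*A)/3 = -1/3 + A)
f(p) + (-212 + 243) = (-1/3 - 4/3) + (-212 + 243) = -5/3 + 31 = 88/3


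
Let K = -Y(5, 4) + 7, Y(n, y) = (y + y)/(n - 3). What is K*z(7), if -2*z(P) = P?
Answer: -21/2 ≈ -10.500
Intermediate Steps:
z(P) = -P/2
Y(n, y) = 2*y/(-3 + n) (Y(n, y) = (2*y)/(-3 + n) = 2*y/(-3 + n))
K = 3 (K = -2*4/(-3 + 5) + 7 = -2*4/2 + 7 = -1*4 + 7 = -4 + 7 = 3)
K*z(7) = 3*(-½*7) = 3*(-7/2) = -21/2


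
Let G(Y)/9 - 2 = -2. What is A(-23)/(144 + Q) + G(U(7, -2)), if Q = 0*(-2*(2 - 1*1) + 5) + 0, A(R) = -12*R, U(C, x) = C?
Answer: 23/12 ≈ 1.9167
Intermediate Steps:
G(Y) = 0 (G(Y) = 18 + 9*(-2) = 18 - 18 = 0)
Q = 0 (Q = 0*(-2*(2 - 1) + 5) + 0 = 0*(-2*1 + 5) + 0 = 0*(-2 + 5) + 0 = 0*3 + 0 = 0 + 0 = 0)
A(-23)/(144 + Q) + G(U(7, -2)) = (-12*(-23))/(144 + 0) + 0 = 276/144 + 0 = (1/144)*276 + 0 = 23/12 + 0 = 23/12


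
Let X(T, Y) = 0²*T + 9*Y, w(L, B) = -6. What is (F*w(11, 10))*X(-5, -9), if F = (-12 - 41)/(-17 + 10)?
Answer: 25758/7 ≈ 3679.7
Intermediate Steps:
F = 53/7 (F = -53/(-7) = -53*(-⅐) = 53/7 ≈ 7.5714)
X(T, Y) = 9*Y (X(T, Y) = 0*T + 9*Y = 0 + 9*Y = 9*Y)
(F*w(11, 10))*X(-5, -9) = ((53/7)*(-6))*(9*(-9)) = -318/7*(-81) = 25758/7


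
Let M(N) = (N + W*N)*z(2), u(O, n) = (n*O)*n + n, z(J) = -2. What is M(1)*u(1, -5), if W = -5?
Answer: 160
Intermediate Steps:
u(O, n) = n + O*n² (u(O, n) = (O*n)*n + n = O*n² + n = n + O*n²)
M(N) = 8*N (M(N) = (N - 5*N)*(-2) = -4*N*(-2) = 8*N)
M(1)*u(1, -5) = (8*1)*(-5*(1 + 1*(-5))) = 8*(-5*(1 - 5)) = 8*(-5*(-4)) = 8*20 = 160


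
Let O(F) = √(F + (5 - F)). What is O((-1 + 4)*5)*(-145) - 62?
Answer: -62 - 145*√5 ≈ -386.23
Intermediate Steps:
O(F) = √5
O((-1 + 4)*5)*(-145) - 62 = √5*(-145) - 62 = -145*√5 - 62 = -62 - 145*√5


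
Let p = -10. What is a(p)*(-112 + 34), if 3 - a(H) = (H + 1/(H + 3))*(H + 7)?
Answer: 14976/7 ≈ 2139.4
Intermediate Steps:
a(H) = 3 - (7 + H)*(H + 1/(3 + H)) (a(H) = 3 - (H + 1/(H + 3))*(H + 7) = 3 - (H + 1/(3 + H))*(7 + H) = 3 - (7 + H)*(H + 1/(3 + H)))
a(p)*(-112 + 34) = ((2 - 1*(-10)³ - 19*(-10) - 10*(-10)²)/(3 - 10))*(-112 + 34) = ((2 - 1*(-1000) + 190 - 10*100)/(-7))*(-78) = -(2 + 1000 + 190 - 1000)/7*(-78) = -⅐*192*(-78) = -192/7*(-78) = 14976/7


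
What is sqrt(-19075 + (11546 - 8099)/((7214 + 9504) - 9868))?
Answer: I*sqrt(35800923022)/1370 ≈ 138.11*I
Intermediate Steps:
sqrt(-19075 + (11546 - 8099)/((7214 + 9504) - 9868)) = sqrt(-19075 + 3447/(16718 - 9868)) = sqrt(-19075 + 3447/6850) = sqrt(-130660303/6850) = I*sqrt(35800923022)/1370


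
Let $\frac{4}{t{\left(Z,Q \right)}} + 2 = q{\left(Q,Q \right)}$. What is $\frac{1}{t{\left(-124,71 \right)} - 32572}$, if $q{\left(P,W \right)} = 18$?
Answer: $- \frac{4}{130287} \approx -3.0701 \cdot 10^{-5}$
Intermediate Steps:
$t{\left(Z,Q \right)} = \frac{1}{4}$ ($t{\left(Z,Q \right)} = \frac{4}{-2 + 18} = \frac{4}{16} = 4 \cdot \frac{1}{16} = \frac{1}{4}$)
$\frac{1}{t{\left(-124,71 \right)} - 32572} = \frac{1}{\frac{1}{4} - 32572} = \frac{1}{- \frac{130287}{4}} = - \frac{4}{130287}$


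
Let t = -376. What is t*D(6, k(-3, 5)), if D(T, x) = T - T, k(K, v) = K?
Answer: 0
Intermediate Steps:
D(T, x) = 0
t*D(6, k(-3, 5)) = -376*0 = 0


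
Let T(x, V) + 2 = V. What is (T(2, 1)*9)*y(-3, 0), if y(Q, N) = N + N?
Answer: 0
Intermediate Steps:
T(x, V) = -2 + V
y(Q, N) = 2*N
(T(2, 1)*9)*y(-3, 0) = ((-2 + 1)*9)*(2*0) = -1*9*0 = -9*0 = 0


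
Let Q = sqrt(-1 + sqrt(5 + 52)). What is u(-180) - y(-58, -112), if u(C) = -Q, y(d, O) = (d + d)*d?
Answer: -6728 - sqrt(-1 + sqrt(57)) ≈ -6730.6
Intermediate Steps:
y(d, O) = 2*d**2 (y(d, O) = (2*d)*d = 2*d**2)
Q = sqrt(-1 + sqrt(57)) ≈ 2.5593
u(C) = -sqrt(-1 + sqrt(57))
u(-180) - y(-58, -112) = -sqrt(-1 + sqrt(57)) - 2*(-58)**2 = -sqrt(-1 + sqrt(57)) - 2*3364 = -sqrt(-1 + sqrt(57)) - 1*6728 = -sqrt(-1 + sqrt(57)) - 6728 = -6728 - sqrt(-1 + sqrt(57))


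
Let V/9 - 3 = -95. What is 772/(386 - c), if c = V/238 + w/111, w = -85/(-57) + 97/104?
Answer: 60449878944/30495644873 ≈ 1.9822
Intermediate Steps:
V = -828 (V = 27 + 9*(-95) = 27 - 855 = -828)
w = 14369/5928 (w = -85*(-1/57) + 97*(1/104) = 85/57 + 97/104 = 14369/5928 ≈ 2.4239)
c = -270705401/78302952 (c = -828/238 + (14369/5928)/111 = -828*1/238 + (14369/5928)*(1/111) = -414/119 + 14369/658008 = -270705401/78302952 ≈ -3.4572)
772/(386 - c) = 772/(386 - 1*(-270705401/78302952)) = 772/(386 + 270705401/78302952) = 772/(30495644873/78302952) = 772*(78302952/30495644873) = 60449878944/30495644873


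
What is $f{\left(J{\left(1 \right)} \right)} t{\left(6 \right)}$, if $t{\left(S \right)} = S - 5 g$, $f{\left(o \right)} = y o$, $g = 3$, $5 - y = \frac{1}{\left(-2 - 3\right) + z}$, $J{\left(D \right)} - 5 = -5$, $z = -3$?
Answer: $0$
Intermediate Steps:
$J{\left(D \right)} = 0$ ($J{\left(D \right)} = 5 - 5 = 0$)
$y = \frac{41}{8}$ ($y = 5 - \frac{1}{\left(-2 - 3\right) - 3} = 5 - \frac{1}{-5 - 3} = 5 - \frac{1}{-8} = 5 - - \frac{1}{8} = 5 + \frac{1}{8} = \frac{41}{8} \approx 5.125$)
$f{\left(o \right)} = \frac{41 o}{8}$
$t{\left(S \right)} = -15 + S$ ($t{\left(S \right)} = S - 15 = -15 + S$)
$f{\left(J{\left(1 \right)} \right)} t{\left(6 \right)} = \frac{41}{8} \cdot 0 \left(-15 + 6\right) = 0 \left(-9\right) = 0$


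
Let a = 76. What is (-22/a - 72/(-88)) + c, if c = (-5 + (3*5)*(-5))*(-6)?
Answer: 200861/418 ≈ 480.53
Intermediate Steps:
c = 480 (c = (-5 + 15*(-5))*(-6) = (-5 - 75)*(-6) = -80*(-6) = 480)
(-22/a - 72/(-88)) + c = (-22/76 - 72/(-88)) + 480 = (-22*1/76 - 72*(-1/88)) + 480 = (-11/38 + 9/11) + 480 = 221/418 + 480 = 200861/418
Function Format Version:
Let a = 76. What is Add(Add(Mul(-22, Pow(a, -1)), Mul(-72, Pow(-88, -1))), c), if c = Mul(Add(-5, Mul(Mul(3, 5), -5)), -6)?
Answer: Rational(200861, 418) ≈ 480.53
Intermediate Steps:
c = 480 (c = Mul(Add(-5, Mul(15, -5)), -6) = Mul(Add(-5, -75), -6) = Mul(-80, -6) = 480)
Add(Add(Mul(-22, Pow(a, -1)), Mul(-72, Pow(-88, -1))), c) = Add(Add(Mul(-22, Pow(76, -1)), Mul(-72, Pow(-88, -1))), 480) = Add(Add(Mul(-22, Rational(1, 76)), Mul(-72, Rational(-1, 88))), 480) = Add(Add(Rational(-11, 38), Rational(9, 11)), 480) = Add(Rational(221, 418), 480) = Rational(200861, 418)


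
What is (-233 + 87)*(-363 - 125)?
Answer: 71248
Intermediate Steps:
(-233 + 87)*(-363 - 125) = -146*(-488) = 71248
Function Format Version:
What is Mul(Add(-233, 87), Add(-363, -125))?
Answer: 71248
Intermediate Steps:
Mul(Add(-233, 87), Add(-363, -125)) = Mul(-146, -488) = 71248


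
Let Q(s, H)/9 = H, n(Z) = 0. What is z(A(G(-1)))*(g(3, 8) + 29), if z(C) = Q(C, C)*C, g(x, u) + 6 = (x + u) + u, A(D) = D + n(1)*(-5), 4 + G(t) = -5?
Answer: 30618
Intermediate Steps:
G(t) = -9 (G(t) = -4 - 5 = -9)
A(D) = D (A(D) = D + 0*(-5) = D + 0 = D)
Q(s, H) = 9*H
g(x, u) = -6 + x + 2*u (g(x, u) = -6 + ((x + u) + u) = -6 + ((u + x) + u) = -6 + (x + 2*u) = -6 + x + 2*u)
z(C) = 9*C² (z(C) = (9*C)*C = 9*C²)
z(A(G(-1)))*(g(3, 8) + 29) = (9*(-9)²)*((-6 + 3 + 2*8) + 29) = (9*81)*((-6 + 3 + 16) + 29) = 729*(13 + 29) = 729*42 = 30618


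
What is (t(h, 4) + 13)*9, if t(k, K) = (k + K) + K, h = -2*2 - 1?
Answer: 144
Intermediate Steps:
h = -5 (h = -4 - 1 = -5)
t(k, K) = k + 2*K (t(k, K) = (K + k) + K = k + 2*K)
(t(h, 4) + 13)*9 = ((-5 + 2*4) + 13)*9 = ((-5 + 8) + 13)*9 = (3 + 13)*9 = 16*9 = 144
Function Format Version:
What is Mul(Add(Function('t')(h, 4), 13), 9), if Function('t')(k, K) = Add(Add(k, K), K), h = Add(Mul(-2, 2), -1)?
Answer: 144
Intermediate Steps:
h = -5 (h = Add(-4, -1) = -5)
Function('t')(k, K) = Add(k, Mul(2, K)) (Function('t')(k, K) = Add(Add(K, k), K) = Add(k, Mul(2, K)))
Mul(Add(Function('t')(h, 4), 13), 9) = Mul(Add(Add(-5, Mul(2, 4)), 13), 9) = Mul(Add(Add(-5, 8), 13), 9) = Mul(Add(3, 13), 9) = Mul(16, 9) = 144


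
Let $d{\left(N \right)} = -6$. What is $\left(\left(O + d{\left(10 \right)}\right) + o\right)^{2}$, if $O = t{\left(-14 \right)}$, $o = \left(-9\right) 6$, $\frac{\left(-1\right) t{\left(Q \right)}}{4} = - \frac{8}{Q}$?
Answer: $\frac{190096}{49} \approx 3879.5$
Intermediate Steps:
$t{\left(Q \right)} = \frac{32}{Q}$ ($t{\left(Q \right)} = - 4 \left(- \frac{8}{Q}\right) = \frac{32}{Q}$)
$o = -54$
$O = - \frac{16}{7}$ ($O = \frac{32}{-14} = 32 \left(- \frac{1}{14}\right) = - \frac{16}{7} \approx -2.2857$)
$\left(\left(O + d{\left(10 \right)}\right) + o\right)^{2} = \left(\left(- \frac{16}{7} - 6\right) - 54\right)^{2} = \left(- \frac{58}{7} - 54\right)^{2} = \left(- \frac{436}{7}\right)^{2} = \frac{190096}{49}$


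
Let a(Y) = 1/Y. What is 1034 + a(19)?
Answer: 19647/19 ≈ 1034.1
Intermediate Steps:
a(Y) = 1/Y
1034 + a(19) = 1034 + 1/19 = 19647/19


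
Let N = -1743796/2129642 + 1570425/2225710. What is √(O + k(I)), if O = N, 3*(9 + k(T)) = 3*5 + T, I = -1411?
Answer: 7*I*√19578711270993842865811566/1421989648746 ≈ 21.782*I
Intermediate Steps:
k(T) = -4 + T/3 (k(T) = -9 + (3*5 + T)/3 = -9 + (15 + T)/3 = -9 + (5 + T/3) = -4 + T/3)
N = -53674115731/473996549582 (N = -1743796*1/2129642 + 1570425*(1/2225710) = -871898/1064821 + 314085/445142 = -53674115731/473996549582 ≈ -0.11324)
O = -53674115731/473996549582 ≈ -0.11324
√(O + k(I)) = √(-53674115731/473996549582 + (-4 + (⅓)*(-1411))) = √(-53674115731/473996549582 + (-4 - 1411/3)) = √(-53674115731/473996549582 - 1423/3) = √(-674658112402379/1421989648746) = 7*I*√19578711270993842865811566/1421989648746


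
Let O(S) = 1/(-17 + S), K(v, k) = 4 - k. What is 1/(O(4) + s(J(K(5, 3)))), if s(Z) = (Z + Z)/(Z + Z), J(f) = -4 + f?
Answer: 13/12 ≈ 1.0833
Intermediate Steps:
s(Z) = 1 (s(Z) = (2*Z)/((2*Z)) = (2*Z)*(1/(2*Z)) = 1)
1/(O(4) + s(J(K(5, 3)))) = 1/(1/(-17 + 4) + 1) = 1/(1/(-13) + 1) = 1/(-1/13 + 1) = 1/(12/13) = 13/12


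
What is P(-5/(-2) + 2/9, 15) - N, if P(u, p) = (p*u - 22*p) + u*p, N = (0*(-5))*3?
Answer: -745/3 ≈ -248.33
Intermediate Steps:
N = 0 (N = 0*3 = 0)
P(u, p) = -22*p + 2*p*u (P(u, p) = (-22*p + p*u) + p*u = -22*p + 2*p*u)
P(-5/(-2) + 2/9, 15) - N = 2*15*(-11 + (-5/(-2) + 2/9)) - 1*0 = 2*15*(-11 + (-5*(-½) + 2*(⅑))) + 0 = 2*15*(-11 + (5/2 + 2/9)) + 0 = 2*15*(-11 + 49/18) + 0 = 2*15*(-149/18) + 0 = -745/3 + 0 = -745/3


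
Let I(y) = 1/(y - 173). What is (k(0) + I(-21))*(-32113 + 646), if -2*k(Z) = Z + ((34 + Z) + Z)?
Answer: 103809633/194 ≈ 5.3510e+5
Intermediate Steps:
I(y) = 1/(-173 + y)
k(Z) = -17 - 3*Z/2 (k(Z) = -(Z + ((34 + Z) + Z))/2 = -(Z + (34 + 2*Z))/2 = -(34 + 3*Z)/2 = -17 - 3*Z/2)
(k(0) + I(-21))*(-32113 + 646) = ((-17 - 3/2*0) + 1/(-173 - 21))*(-32113 + 646) = ((-17 + 0) + 1/(-194))*(-31467) = (-17 - 1/194)*(-31467) = -3299/194*(-31467) = 103809633/194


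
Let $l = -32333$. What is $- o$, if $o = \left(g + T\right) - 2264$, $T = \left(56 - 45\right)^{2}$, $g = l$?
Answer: $34476$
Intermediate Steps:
$g = -32333$
$T = 121$ ($T = 11^{2} = 121$)
$o = -34476$ ($o = \left(-32333 + 121\right) - 2264 = -32212 - 2264 = -34476$)
$- o = \left(-1\right) \left(-34476\right) = 34476$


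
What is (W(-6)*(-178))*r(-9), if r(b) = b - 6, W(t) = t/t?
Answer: 2670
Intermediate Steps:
W(t) = 1
r(b) = -6 + b
(W(-6)*(-178))*r(-9) = (1*(-178))*(-6 - 9) = -178*(-15) = 2670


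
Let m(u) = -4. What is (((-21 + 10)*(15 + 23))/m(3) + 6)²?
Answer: 48841/4 ≈ 12210.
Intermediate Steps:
(((-21 + 10)*(15 + 23))/m(3) + 6)² = (((-21 + 10)*(15 + 23))/(-4) + 6)² = (-11*38*(-¼) + 6)² = (-418*(-¼) + 6)² = (209/2 + 6)² = (221/2)² = 48841/4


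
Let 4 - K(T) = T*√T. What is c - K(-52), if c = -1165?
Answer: -1169 - 104*I*√13 ≈ -1169.0 - 374.98*I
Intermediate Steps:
K(T) = 4 - T^(3/2) (K(T) = 4 - T*√T = 4 - T^(3/2))
c - K(-52) = -1165 - (4 - (-52)^(3/2)) = -1165 - (4 - (-104)*I*√13) = -1165 - (4 + 104*I*√13) = -1165 + (-4 - 104*I*√13) = -1169 - 104*I*√13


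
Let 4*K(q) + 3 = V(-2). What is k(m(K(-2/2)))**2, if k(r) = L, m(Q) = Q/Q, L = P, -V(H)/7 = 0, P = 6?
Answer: 36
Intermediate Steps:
V(H) = 0 (V(H) = -7*0 = 0)
K(q) = -3/4 (K(q) = -3/4 + (1/4)*0 = -3/4 + 0 = -3/4)
L = 6
m(Q) = 1
k(r) = 6
k(m(K(-2/2)))**2 = 6**2 = 36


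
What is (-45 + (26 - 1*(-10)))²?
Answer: 81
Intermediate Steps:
(-45 + (26 - 1*(-10)))² = (-45 + (26 + 10))² = (-45 + 36)² = (-9)² = 81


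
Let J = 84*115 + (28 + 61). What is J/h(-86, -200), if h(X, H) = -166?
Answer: -9749/166 ≈ -58.729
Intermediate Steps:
J = 9749 (J = 9660 + 89 = 9749)
J/h(-86, -200) = 9749/(-166) = 9749*(-1/166) = -9749/166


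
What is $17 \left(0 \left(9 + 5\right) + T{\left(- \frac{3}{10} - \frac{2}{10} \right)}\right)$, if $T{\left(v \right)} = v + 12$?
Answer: $\frac{391}{2} \approx 195.5$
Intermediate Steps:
$T{\left(v \right)} = 12 + v$
$17 \left(0 \left(9 + 5\right) + T{\left(- \frac{3}{10} - \frac{2}{10} \right)}\right) = 17 \left(0 \left(9 + 5\right) + \left(12 - \frac{1}{2}\right)\right) = 17 \left(0 \cdot 14 + \left(12 - \frac{1}{2}\right)\right) = 17 \left(0 + \left(12 - \frac{1}{2}\right)\right) = 17 \left(0 + \frac{23}{2}\right) = 17 \cdot \frac{23}{2} = \frac{391}{2}$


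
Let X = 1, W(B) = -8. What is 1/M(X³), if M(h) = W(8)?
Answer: -⅛ ≈ -0.12500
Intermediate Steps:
M(h) = -8
1/M(X³) = 1/(-8) = -⅛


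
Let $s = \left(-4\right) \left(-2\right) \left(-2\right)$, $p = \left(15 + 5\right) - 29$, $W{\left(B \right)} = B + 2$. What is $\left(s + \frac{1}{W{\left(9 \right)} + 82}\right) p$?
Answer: $\frac{4461}{31} \approx 143.9$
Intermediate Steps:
$W{\left(B \right)} = 2 + B$
$p = -9$ ($p = 20 - 29 = -9$)
$s = -16$ ($s = 8 \left(-2\right) = -16$)
$\left(s + \frac{1}{W{\left(9 \right)} + 82}\right) p = \left(-16 + \frac{1}{\left(2 + 9\right) + 82}\right) \left(-9\right) = \left(-16 + \frac{1}{11 + 82}\right) \left(-9\right) = \left(-16 + \frac{1}{93}\right) \left(-9\right) = \left(- \frac{1487}{93}\right) \left(-9\right) = \frac{4461}{31}$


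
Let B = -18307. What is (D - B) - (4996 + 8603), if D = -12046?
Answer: -7338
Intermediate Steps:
(D - B) - (4996 + 8603) = (-12046 - 1*(-18307)) - (4996 + 8603) = (-12046 + 18307) - 1*13599 = 6261 - 13599 = -7338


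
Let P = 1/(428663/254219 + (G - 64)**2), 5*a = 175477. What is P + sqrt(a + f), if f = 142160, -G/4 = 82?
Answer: 254219/39064737079 + sqrt(4431385)/5 ≈ 421.02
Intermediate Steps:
a = 175477/5 (a = (1/5)*175477 = 175477/5 ≈ 35095.)
G = -328 (G = -4*82 = -328)
P = 254219/39064737079 (P = 1/(428663/254219 + (-328 - 64)**2) = 1/(428663*(1/254219) + (-392)**2) = 1/(428663/254219 + 153664) = 1/(39064737079/254219) = 254219/39064737079 ≈ 6.5076e-6)
P + sqrt(a + f) = 254219/39064737079 + sqrt(175477/5 + 142160) = 254219/39064737079 + sqrt(886277/5) = 254219/39064737079 + sqrt(4431385)/5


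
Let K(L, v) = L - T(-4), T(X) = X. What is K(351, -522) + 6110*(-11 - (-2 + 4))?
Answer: -79075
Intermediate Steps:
K(L, v) = 4 + L (K(L, v) = L - 1*(-4) = L + 4 = 4 + L)
K(351, -522) + 6110*(-11 - (-2 + 4)) = (4 + 351) + 6110*(-11 - (-2 + 4)) = 355 + 6110*(-11 - 1*2) = 355 + 6110*(-11 - 2) = 355 + 6110*(-13) = 355 - 79430 = -79075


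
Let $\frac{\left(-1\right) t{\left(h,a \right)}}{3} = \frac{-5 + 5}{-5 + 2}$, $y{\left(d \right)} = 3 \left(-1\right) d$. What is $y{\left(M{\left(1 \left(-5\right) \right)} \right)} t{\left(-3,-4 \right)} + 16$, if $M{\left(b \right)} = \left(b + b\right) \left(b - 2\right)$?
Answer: $16$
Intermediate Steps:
$M{\left(b \right)} = 2 b \left(-2 + b\right)$
$y{\left(d \right)} = - 3 d$
$t{\left(h,a \right)} = 0$ ($t{\left(h,a \right)} = - 3 \frac{-5 + 5}{-5 + 2} = - 3 \frac{0}{-3} = - 3 \cdot 0 \left(- \frac{1}{3}\right) = \left(-3\right) 0 = 0$)
$y{\left(M{\left(1 \left(-5\right) \right)} \right)} t{\left(-3,-4 \right)} + 16 = - 3 \cdot 2 \cdot 1 \left(-5\right) \left(-2 + 1 \left(-5\right)\right) 0 + 16 = - 3 \cdot 2 \left(-5\right) \left(-2 - 5\right) 0 + 16 = - 3 \cdot 2 \left(-5\right) \left(-7\right) 0 + 16 = \left(-3\right) 70 \cdot 0 + 16 = \left(-210\right) 0 + 16 = 0 + 16 = 16$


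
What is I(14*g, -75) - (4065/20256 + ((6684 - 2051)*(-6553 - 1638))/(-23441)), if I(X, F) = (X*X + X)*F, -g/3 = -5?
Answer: -526239110299611/158273632 ≈ -3.3249e+6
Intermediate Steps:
g = 15 (g = -3*(-5) = 15)
I(X, F) = F*(X + X²) (I(X, F) = (X² + X)*F = (X + X²)*F = F*(X + X²))
I(14*g, -75) - (4065/20256 + ((6684 - 2051)*(-6553 - 1638))/(-23441)) = -75*14*15*(1 + 14*15) - (4065/20256 + ((6684 - 2051)*(-6553 - 1638))/(-23441)) = -75*210*(1 + 210) - (4065*(1/20256) + (4633*(-8191))*(-1/23441)) = -75*210*211 - (1355/6752 - 37948903*(-1/23441)) = -3323250 - (1355/6752 + 37948903/23441) = -3323250 - 1*256262755611/158273632 = -3323250 - 256262755611/158273632 = -526239110299611/158273632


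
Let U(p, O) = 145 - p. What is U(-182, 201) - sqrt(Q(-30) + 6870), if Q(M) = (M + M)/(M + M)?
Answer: 327 - sqrt(6871) ≈ 244.11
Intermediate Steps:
Q(M) = 1 (Q(M) = (2*M)/((2*M)) = (2*M)*(1/(2*M)) = 1)
U(-182, 201) - sqrt(Q(-30) + 6870) = (145 - 1*(-182)) - sqrt(1 + 6870) = (145 + 182) - sqrt(6871) = 327 - sqrt(6871)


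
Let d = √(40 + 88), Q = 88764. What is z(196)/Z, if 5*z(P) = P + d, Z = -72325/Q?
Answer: -17397744/361625 - 710112*√2/361625 ≈ -50.887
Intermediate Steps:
Z = -72325/88764 ≈ -0.81480
d = 8*√2 (d = √128 = 8*√2 ≈ 11.314)
z(P) = P/5 + 8*√2/5 (z(P) = (P + 8*√2)/5 = P/5 + 8*√2/5)
z(196)/Z = ((⅕)*196 + 8*√2/5)/(-72325/88764) = (196/5 + 8*√2/5)*(-88764/72325) = -17397744/361625 - 710112*√2/361625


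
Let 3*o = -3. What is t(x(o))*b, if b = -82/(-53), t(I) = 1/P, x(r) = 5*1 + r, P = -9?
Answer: -82/477 ≈ -0.17191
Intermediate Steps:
o = -1 (o = (⅓)*(-3) = -1)
x(r) = 5 + r
t(I) = -⅑ (t(I) = 1/(-9) = -⅑)
b = 82/53 (b = -82*(-1/53) = 82/53 ≈ 1.5472)
t(x(o))*b = -⅑*82/53 = -82/477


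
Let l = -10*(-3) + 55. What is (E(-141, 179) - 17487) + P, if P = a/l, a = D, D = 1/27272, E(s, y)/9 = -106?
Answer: -42748450919/2318120 ≈ -18441.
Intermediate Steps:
E(s, y) = -954 (E(s, y) = 9*(-106) = -954)
D = 1/27272 ≈ 3.6668e-5
a = 1/27272 ≈ 3.6668e-5
l = 85 (l = 30 + 55 = 85)
P = 1/2318120 (P = (1/27272)/85 = (1/27272)*(1/85) = 1/2318120 ≈ 4.3138e-7)
(E(-141, 179) - 17487) + P = (-954 - 17487) + 1/2318120 = -18441 + 1/2318120 = -42748450919/2318120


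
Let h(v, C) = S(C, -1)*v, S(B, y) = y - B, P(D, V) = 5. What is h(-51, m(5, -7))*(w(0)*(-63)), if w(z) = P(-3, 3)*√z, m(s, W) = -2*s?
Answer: 0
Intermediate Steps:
w(z) = 5*√z
h(v, C) = v*(-1 - C) (h(v, C) = (-1 - C)*v = v*(-1 - C))
h(-51, m(5, -7))*(w(0)*(-63)) = (-1*(-51)*(1 - 2*5))*((5*√0)*(-63)) = (-1*(-51)*(1 - 10))*((5*0)*(-63)) = (-1*(-51)*(-9))*(0*(-63)) = -459*0 = 0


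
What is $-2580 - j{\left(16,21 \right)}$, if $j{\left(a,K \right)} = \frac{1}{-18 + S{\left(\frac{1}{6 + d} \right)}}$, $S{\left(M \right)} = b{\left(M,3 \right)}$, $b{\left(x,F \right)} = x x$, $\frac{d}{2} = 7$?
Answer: $- \frac{18573020}{7199} \approx -2579.9$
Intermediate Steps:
$d = 14$ ($d = 2 \cdot 7 = 14$)
$b{\left(x,F \right)} = x^{2}$
$S{\left(M \right)} = M^{2}$
$j{\left(a,K \right)} = - \frac{400}{7199}$ ($j{\left(a,K \right)} = \frac{1}{-18 + \left(\frac{1}{6 + 14}\right)^{2}} = \frac{1}{-18 + \left(\frac{1}{20}\right)^{2}} = \frac{1}{-18 + \frac{1}{400}} = \frac{1}{- \frac{7199}{400}} = - \frac{400}{7199}$)
$-2580 - j{\left(16,21 \right)} = -2580 - - \frac{400}{7199} = -2580 + \frac{400}{7199} = - \frac{18573020}{7199}$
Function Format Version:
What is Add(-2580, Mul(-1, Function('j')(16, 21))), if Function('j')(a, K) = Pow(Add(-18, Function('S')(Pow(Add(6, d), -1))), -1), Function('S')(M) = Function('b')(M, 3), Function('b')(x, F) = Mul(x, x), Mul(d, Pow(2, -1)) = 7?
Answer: Rational(-18573020, 7199) ≈ -2579.9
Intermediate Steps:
d = 14 (d = Mul(2, 7) = 14)
Function('b')(x, F) = Pow(x, 2)
Function('S')(M) = Pow(M, 2)
Function('j')(a, K) = Rational(-400, 7199) (Function('j')(a, K) = Pow(Add(-18, Pow(Pow(Add(6, 14), -1), 2)), -1) = Pow(Add(-18, Pow(Pow(20, -1), 2)), -1) = Pow(Add(-18, Pow(Rational(1, 20), 2)), -1) = Pow(Add(-18, Rational(1, 400)), -1) = Pow(Rational(-7199, 400), -1) = Rational(-400, 7199))
Add(-2580, Mul(-1, Function('j')(16, 21))) = Add(-2580, Mul(-1, Rational(-400, 7199))) = Add(-2580, Rational(400, 7199)) = Rational(-18573020, 7199)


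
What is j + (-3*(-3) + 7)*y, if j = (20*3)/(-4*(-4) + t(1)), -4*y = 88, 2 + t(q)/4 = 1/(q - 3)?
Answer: -342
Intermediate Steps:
t(q) = -8 + 4/(-3 + q) (t(q) = -8 + 4/(q - 3) = -8 + 4/(-3 + q))
y = -22 (y = -1/4*88 = -22)
j = 10 (j = (20*3)/(-4*(-4) + 4*(7 - 2*1)/(-3 + 1)) = 60/(16 + 4*(7 - 2)/(-2)) = 60/(16 + 4*(-1/2)*5) = 60/(16 - 10) = 60/6 = 60*(1/6) = 10)
j + (-3*(-3) + 7)*y = 10 + (-3*(-3) + 7)*(-22) = 10 + (9 + 7)*(-22) = 10 + 16*(-22) = 10 - 352 = -342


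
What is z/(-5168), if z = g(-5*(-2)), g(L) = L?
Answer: -5/2584 ≈ -0.0019350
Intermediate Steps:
z = 10 (z = -5*(-2) = 10)
z/(-5168) = 10/(-5168) = 10*(-1/5168) = -5/2584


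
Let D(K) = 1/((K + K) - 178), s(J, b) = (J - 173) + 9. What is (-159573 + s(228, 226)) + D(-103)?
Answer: -61251457/384 ≈ -1.5951e+5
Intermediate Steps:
s(J, b) = -164 + J (s(J, b) = (-173 + J) + 9 = -164 + J)
D(K) = 1/(-178 + 2*K) (D(K) = 1/(2*K - 178) = 1/(-178 + 2*K))
(-159573 + s(228, 226)) + D(-103) = (-159573 + (-164 + 228)) + 1/(2*(-89 - 103)) = (-159573 + 64) + (1/2)/(-192) = -159509 + (1/2)*(-1/192) = -159509 - 1/384 = -61251457/384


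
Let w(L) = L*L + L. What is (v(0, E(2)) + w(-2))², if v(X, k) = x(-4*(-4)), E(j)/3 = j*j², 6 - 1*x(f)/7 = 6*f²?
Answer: 114661264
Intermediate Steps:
w(L) = L + L² (w(L) = L² + L = L + L²)
x(f) = 42 - 42*f²
E(j) = 3*j³ (E(j) = 3*(j*j²) = 3*j³)
v(X, k) = -10710 (v(X, k) = 42 - 42*(-4*(-4))² = 42 - 42*16² = 42 - 42*256 = 42 - 10752 = -10710)
(v(0, E(2)) + w(-2))² = (-10710 - 2*(1 - 2))² = (-10710 - 2*(-1))² = (-10710 + 2)² = (-10708)² = 114661264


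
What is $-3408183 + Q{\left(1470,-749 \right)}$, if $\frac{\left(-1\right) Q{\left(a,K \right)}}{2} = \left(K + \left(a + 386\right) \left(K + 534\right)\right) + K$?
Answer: $-2607107$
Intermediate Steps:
$Q{\left(a,K \right)} = - 4 K - 2 \left(386 + a\right) \left(534 + K\right)$ ($Q{\left(a,K \right)} = - 2 \left(\left(K + \left(a + 386\right) \left(K + 534\right)\right) + K\right) = - 2 \left(\left(K + \left(386 + a\right) \left(534 + K\right)\right) + K\right) = - 2 \left(2 K + \left(386 + a\right) \left(534 + K\right)\right) = - 4 K - 2 \left(386 + a\right) \left(534 + K\right)$)
$-3408183 + Q{\left(1470,-749 \right)} = -3408183 - \left(1400984 - 2202060\right) = -3408183 + \left(-412248 - 1569960 + 581224 + 2202060\right) = -3408183 + 801076 = -2607107$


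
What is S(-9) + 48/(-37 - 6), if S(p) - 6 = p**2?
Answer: 3693/43 ≈ 85.884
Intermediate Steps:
S(p) = 6 + p**2
S(-9) + 48/(-37 - 6) = (6 + (-9)**2) + 48/(-37 - 6) = (6 + 81) + 48/(-43) = 87 - 1/43*48 = 87 - 48/43 = 3693/43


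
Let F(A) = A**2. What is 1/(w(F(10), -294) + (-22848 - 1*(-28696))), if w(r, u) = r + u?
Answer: 1/5654 ≈ 0.00017687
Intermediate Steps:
1/(w(F(10), -294) + (-22848 - 1*(-28696))) = 1/((10**2 - 294) + (-22848 - 1*(-28696))) = 1/((100 - 294) + (-22848 + 28696)) = 1/(-194 + 5848) = 1/5654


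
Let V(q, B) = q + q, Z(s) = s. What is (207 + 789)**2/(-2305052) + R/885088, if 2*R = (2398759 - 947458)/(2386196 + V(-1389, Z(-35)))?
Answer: -1046345236655162109/2431293555980000384 ≈ -0.43037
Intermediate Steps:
V(q, B) = 2*q
R = 1451301/4766836 (R = ((2398759 - 947458)/(2386196 + 2*(-1389)))/2 = (1451301/(2386196 - 2778))/2 = (1451301/2383418)/2 = (1451301*(1/2383418))/2 = (1/2)*(1451301/2383418) = 1451301/4766836 ≈ 0.30446)
(207 + 789)**2/(-2305052) + R/885088 = (207 + 789)**2/(-2305052) + (1451301/4766836)/885088 = 996**2*(-1/2305052) + (1451301/4766836)*(1/885088) = 992016*(-1/2305052) + 1451301/4219069341568 = -248004/576263 + 1451301/4219069341568 = -1046345236655162109/2431293555980000384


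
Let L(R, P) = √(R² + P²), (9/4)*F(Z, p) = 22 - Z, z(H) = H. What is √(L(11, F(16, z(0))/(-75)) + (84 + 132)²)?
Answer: √(10497600 + √6125689)/15 ≈ 216.03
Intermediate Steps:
F(Z, p) = 88/9 - 4*Z/9 (F(Z, p) = 4*(22 - Z)/9 = 88/9 - 4*Z/9)
L(R, P) = √(P² + R²)
√(L(11, F(16, z(0))/(-75)) + (84 + 132)²) = √(√(((88/9 - 4/9*16)/(-75))² + 11²) + (84 + 132)²) = √(√(((88/9 - 64/9)*(-1/75))² + 121) + 216²) = √(√(((8/3)*(-1/75))² + 121) + 46656) = √(√((-8/225)² + 121) + 46656) = √(√(64/50625 + 121) + 46656) = √(√(6125689/50625) + 46656) = √(√6125689/225 + 46656) = √(46656 + √6125689/225)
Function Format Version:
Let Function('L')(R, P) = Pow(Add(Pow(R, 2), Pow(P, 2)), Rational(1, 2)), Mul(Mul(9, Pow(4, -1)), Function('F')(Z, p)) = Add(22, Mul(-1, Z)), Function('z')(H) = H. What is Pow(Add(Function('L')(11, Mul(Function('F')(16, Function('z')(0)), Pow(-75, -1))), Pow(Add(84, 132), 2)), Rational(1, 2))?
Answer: Mul(Rational(1, 15), Pow(Add(10497600, Pow(6125689, Rational(1, 2))), Rational(1, 2))) ≈ 216.03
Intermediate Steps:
Function('F')(Z, p) = Add(Rational(88, 9), Mul(Rational(-4, 9), Z)) (Function('F')(Z, p) = Mul(Rational(4, 9), Add(22, Mul(-1, Z))) = Add(Rational(88, 9), Mul(Rational(-4, 9), Z)))
Function('L')(R, P) = Pow(Add(Pow(P, 2), Pow(R, 2)), Rational(1, 2))
Pow(Add(Function('L')(11, Mul(Function('F')(16, Function('z')(0)), Pow(-75, -1))), Pow(Add(84, 132), 2)), Rational(1, 2)) = Pow(Add(Pow(Add(Pow(Mul(Add(Rational(88, 9), Mul(Rational(-4, 9), 16)), Pow(-75, -1)), 2), Pow(11, 2)), Rational(1, 2)), Pow(Add(84, 132), 2)), Rational(1, 2)) = Pow(Add(Pow(Add(Pow(Mul(Add(Rational(88, 9), Rational(-64, 9)), Rational(-1, 75)), 2), 121), Rational(1, 2)), Pow(216, 2)), Rational(1, 2)) = Pow(Add(Pow(Add(Pow(Mul(Rational(8, 3), Rational(-1, 75)), 2), 121), Rational(1, 2)), 46656), Rational(1, 2)) = Pow(Add(Pow(Add(Pow(Rational(-8, 225), 2), 121), Rational(1, 2)), 46656), Rational(1, 2)) = Pow(Add(Pow(Add(Rational(64, 50625), 121), Rational(1, 2)), 46656), Rational(1, 2)) = Pow(Add(Pow(Rational(6125689, 50625), Rational(1, 2)), 46656), Rational(1, 2)) = Pow(Add(Mul(Rational(1, 225), Pow(6125689, Rational(1, 2))), 46656), Rational(1, 2)) = Pow(Add(46656, Mul(Rational(1, 225), Pow(6125689, Rational(1, 2)))), Rational(1, 2))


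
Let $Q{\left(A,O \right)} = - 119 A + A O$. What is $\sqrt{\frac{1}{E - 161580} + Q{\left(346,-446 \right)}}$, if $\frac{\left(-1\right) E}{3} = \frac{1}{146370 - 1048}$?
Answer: $\frac{32 i \sqrt{11695533054505102449331}}{7827042921} \approx 442.14 i$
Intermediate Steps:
$E = - \frac{3}{145322}$ ($E = - \frac{3}{146370 - 1048} = - \frac{3}{145322} \approx -2.0644 \cdot 10^{-5}$)
$\sqrt{\frac{1}{E - 161580} + Q{\left(346,-446 \right)}} = \sqrt{\frac{1}{- \frac{3}{145322} - 161580} + 346 \left(-119 - 446\right)} = \sqrt{\frac{1}{- \frac{23481128763}{145322}} + 346 \left(-565\right)} = \sqrt{- \frac{145322}{23481128763} - 195490} = \sqrt{- \frac{4590325862024192}{23481128763}} = \frac{32 i \sqrt{11695533054505102449331}}{7827042921}$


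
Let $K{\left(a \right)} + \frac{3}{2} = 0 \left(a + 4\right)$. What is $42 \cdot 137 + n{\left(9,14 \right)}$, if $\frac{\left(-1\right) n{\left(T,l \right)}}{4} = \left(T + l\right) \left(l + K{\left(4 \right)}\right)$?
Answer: $4604$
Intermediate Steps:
$K{\left(a \right)} = - \frac{3}{2}$ ($K{\left(a \right)} = - \frac{3}{2} + 0 \left(a + 4\right) = - \frac{3}{2} + 0 \left(4 + a\right) = - \frac{3}{2} + 0 = - \frac{3}{2}$)
$n{\left(T,l \right)} = - 4 \left(- \frac{3}{2} + l\right) \left(T + l\right)$ ($n{\left(T,l \right)} = - 4 \left(T + l\right) \left(l - \frac{3}{2}\right) = - 4 \left(T + l\right) \left(- \frac{3}{2} + l\right) = - 4 \left(- \frac{3}{2} + l\right) \left(T + l\right)$)
$42 \cdot 137 + n{\left(9,14 \right)} = 42 \cdot 137 + \left(- 4 \cdot 14^{2} + 6 \cdot 9 + 6 \cdot 14 - 36 \cdot 14\right) = 5754 + \left(\left(-4\right) 196 + 54 + 84 - 504\right) = 5754 + \left(-784 + 54 + 84 - 504\right) = 5754 - 1150 = 4604$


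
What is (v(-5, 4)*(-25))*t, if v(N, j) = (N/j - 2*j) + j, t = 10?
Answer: 2625/2 ≈ 1312.5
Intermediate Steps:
v(N, j) = -j + N/j (v(N, j) = (N/j - 2*j) + j = (-2*j + N/j) + j = -j + N/j)
(v(-5, 4)*(-25))*t = ((-1*4 - 5/4)*(-25))*10 = ((-4 - 5*1/4)*(-25))*10 = ((-4 - 5/4)*(-25))*10 = -21/4*(-25)*10 = (525/4)*10 = 2625/2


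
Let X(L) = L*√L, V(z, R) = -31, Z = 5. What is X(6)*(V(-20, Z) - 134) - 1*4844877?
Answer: -4844877 - 990*√6 ≈ -4.8473e+6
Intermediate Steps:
X(L) = L^(3/2)
X(6)*(V(-20, Z) - 134) - 1*4844877 = 6^(3/2)*(-31 - 134) - 1*4844877 = (6*√6)*(-165) - 4844877 = -990*√6 - 4844877 = -4844877 - 990*√6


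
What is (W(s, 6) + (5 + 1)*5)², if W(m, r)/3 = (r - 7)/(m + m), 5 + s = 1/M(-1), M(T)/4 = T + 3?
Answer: 155236/169 ≈ 918.56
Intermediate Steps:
M(T) = 12 + 4*T (M(T) = 4*(T + 3) = 4*(3 + T) = 12 + 4*T)
s = -39/8 (s = -5 + 1/(12 + 4*(-1)) = -5 + 1/(12 - 4) = -5 + 1/8 = -5 + ⅛ = -39/8 ≈ -4.8750)
W(m, r) = 3*(-7 + r)/(2*m) (W(m, r) = 3*((r - 7)/(m + m)) = 3*((-7 + r)/((2*m))) = 3*((-7 + r)*(1/(2*m))) = 3*((-7 + r)/(2*m)) = 3*(-7 + r)/(2*m))
(W(s, 6) + (5 + 1)*5)² = (3*(-7 + 6)/(2*(-39/8)) + (5 + 1)*5)² = ((3/2)*(-8/39)*(-1) + 6*5)² = (4/13 + 30)² = (394/13)² = 155236/169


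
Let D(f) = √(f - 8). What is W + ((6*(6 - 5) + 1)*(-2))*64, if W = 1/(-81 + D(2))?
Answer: -1961371/2189 - I*√6/6567 ≈ -896.01 - 0.000373*I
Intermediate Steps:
D(f) = √(-8 + f)
W = 1/(-81 + I*√6) (W = 1/(-81 + √(-8 + 2)) = 1/(-81 + √(-6)) = 1/(-81 + I*√6) ≈ -0.012334 - 0.000373*I)
W + ((6*(6 - 5) + 1)*(-2))*64 = (-27/2189 - I*√6/6567) + ((6*(6 - 5) + 1)*(-2))*64 = (-27/2189 - I*√6/6567) + ((6*1 + 1)*(-2))*64 = (-27/2189 - I*√6/6567) + ((6 + 1)*(-2))*64 = (-27/2189 - I*√6/6567) + (7*(-2))*64 = (-27/2189 - I*√6/6567) - 14*64 = (-27/2189 - I*√6/6567) - 896 = -1961371/2189 - I*√6/6567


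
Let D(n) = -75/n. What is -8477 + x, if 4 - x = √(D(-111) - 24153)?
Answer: -8473 - 2*I*√8266133/37 ≈ -8473.0 - 155.41*I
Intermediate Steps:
x = 4 - 2*I*√8266133/37 (x = 4 - √(-75/(-111) - 24153) = 4 - √(-75*(-1/111) - 24153) = 4 - √(25/37 - 24153) = 4 - √(-893636/37) = 4 - 2*I*√8266133/37 ≈ 4.0 - 155.41*I)
-8477 + x = -8477 + (4 - 2*I*√8266133/37) = -8473 - 2*I*√8266133/37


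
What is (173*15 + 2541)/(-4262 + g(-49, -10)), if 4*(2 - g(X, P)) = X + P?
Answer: -20544/16981 ≈ -1.2098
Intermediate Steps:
g(X, P) = 2 - P/4 - X/4 (g(X, P) = 2 - (X + P)/4 = 2 - (P + X)/4 = 2 + (-P/4 - X/4) = 2 - P/4 - X/4)
(173*15 + 2541)/(-4262 + g(-49, -10)) = (173*15 + 2541)/(-4262 + (2 - ¼*(-10) - ¼*(-49))) = (2595 + 2541)/(-4262 + (2 + 5/2 + 49/4)) = 5136/(-4262 + 67/4) = 5136/(-16981/4) = 5136*(-4/16981) = -20544/16981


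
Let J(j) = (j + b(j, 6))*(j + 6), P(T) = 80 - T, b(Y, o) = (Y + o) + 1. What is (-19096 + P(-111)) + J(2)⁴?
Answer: 59950631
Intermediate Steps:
b(Y, o) = 1 + Y + o
J(j) = (6 + j)*(7 + 2*j) (J(j) = (j + (1 + j + 6))*(j + 6) = (j + (7 + j))*(6 + j) = (7 + 2*j)*(6 + j) = (6 + j)*(7 + 2*j))
(-19096 + P(-111)) + J(2)⁴ = (-19096 + (80 - 1*(-111))) + (42 + 2*2² + 19*2)⁴ = (-19096 + (80 + 111)) + (42 + 2*4 + 38)⁴ = (-19096 + 191) + (42 + 8 + 38)⁴ = -18905 + 88⁴ = -18905 + 59969536 = 59950631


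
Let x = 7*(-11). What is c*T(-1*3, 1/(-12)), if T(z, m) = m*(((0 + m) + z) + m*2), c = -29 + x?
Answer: -689/24 ≈ -28.708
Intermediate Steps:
x = -77
c = -106 (c = -29 - 77 = -106)
T(z, m) = m*(z + 3*m) (T(z, m) = m*((m + z) + 2*m) = m*(z + 3*m))
c*T(-1*3, 1/(-12)) = -106*(-1*3 + 3/(-12))/(-12) = -(-53)*(-3 + 3*(-1/12))/6 = -(-53)*(-3 - ¼)/6 = -(-53)*(-13)/(6*4) = -106*13/48 = -689/24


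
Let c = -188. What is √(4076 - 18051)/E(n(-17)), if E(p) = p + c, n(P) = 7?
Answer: -5*I*√559/181 ≈ -0.65313*I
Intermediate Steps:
E(p) = -188 + p (E(p) = p - 188 = -188 + p)
√(4076 - 18051)/E(n(-17)) = √(4076 - 18051)/(-188 + 7) = √(-13975)/(-181) = (5*I*√559)*(-1/181) = -5*I*√559/181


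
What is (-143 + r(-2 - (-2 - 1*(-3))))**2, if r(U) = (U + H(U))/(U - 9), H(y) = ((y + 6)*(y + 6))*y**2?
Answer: 89401/4 ≈ 22350.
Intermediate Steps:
H(y) = y**2*(6 + y)**2 (H(y) = ((6 + y)*(6 + y))*y**2 = (6 + y)**2*y**2 = y**2*(6 + y)**2)
r(U) = (U + U**2*(6 + U)**2)/(-9 + U) (r(U) = (U + U**2*(6 + U)**2)/(U - 9) = (U + U**2*(6 + U)**2)/(-9 + U))
(-143 + r(-2 - (-2 - 1*(-3))))**2 = (-143 + (-2 - (-2 - 1*(-3)))*(1 + (-2 - (-2 - 1*(-3)))*(6 + (-2 - (-2 - 1*(-3))))**2)/(-9 + (-2 - (-2 - 1*(-3)))))**2 = (-143 + (-2 - (-2 + 3))*(1 + (-2 - (-2 + 3))*(6 + (-2 - (-2 + 3)))**2)/(-9 + (-2 - (-2 + 3))))**2 = (-143 + (-2 - 1*1)*(1 + (-2 - 1*1)*(6 + (-2 - 1*1))**2)/(-9 + (-2 - 1*1)))**2 = (-143 + (-2 - 1)*(1 + (-2 - 1)*(6 + (-2 - 1))**2)/(-9 + (-2 - 1)))**2 = (-143 - 3*(1 - 3*(6 - 3)**2)/(-9 - 3))**2 = (-143 - 3*(1 - 3*3**2)/(-12))**2 = (-143 - 3*(-1/12)*(1 - 3*9))**2 = (-143 - 3*(-1/12)*(1 - 27))**2 = (-143 - 3*(-1/12)*(-26))**2 = (-143 - 13/2)**2 = (-299/2)**2 = 89401/4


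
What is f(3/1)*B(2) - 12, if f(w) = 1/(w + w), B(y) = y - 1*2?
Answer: -12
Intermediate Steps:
B(y) = -2 + y (B(y) = y - 2 = -2 + y)
f(w) = 1/(2*w)
f(3/1)*B(2) - 12 = (1/(2*((3/1))))*(-2 + 2) - 12 = (1/(2*((3*1))))*0 - 12 = ((1/2)/3)*0 - 12 = ((1/2)*(1/3))*0 - 12 = (1/6)*0 - 12 = 0 - 12 = -12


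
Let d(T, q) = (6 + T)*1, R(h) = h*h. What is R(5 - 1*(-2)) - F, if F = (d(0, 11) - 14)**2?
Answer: -15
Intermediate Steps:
R(h) = h**2
d(T, q) = 6 + T
F = 64 (F = ((6 + 0) - 14)**2 = (6 - 14)**2 = (-8)**2 = 64)
R(5 - 1*(-2)) - F = (5 - 1*(-2))**2 - 1*64 = (5 + 2)**2 - 64 = 7**2 - 64 = 49 - 64 = -15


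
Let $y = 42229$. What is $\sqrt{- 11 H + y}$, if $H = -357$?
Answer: $2 \sqrt{11539} \approx 214.84$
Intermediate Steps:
$\sqrt{- 11 H + y} = \sqrt{\left(-11\right) \left(-357\right) + 42229} = \sqrt{3927 + 42229} = \sqrt{46156} = 2 \sqrt{11539}$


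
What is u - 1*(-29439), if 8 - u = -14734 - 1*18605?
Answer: 62786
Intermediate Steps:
u = 33347 (u = 8 - (-14734 - 1*18605) = 8 - (-14734 - 18605) = 8 - 1*(-33339) = 8 + 33339 = 33347)
u - 1*(-29439) = 33347 - 1*(-29439) = 33347 + 29439 = 62786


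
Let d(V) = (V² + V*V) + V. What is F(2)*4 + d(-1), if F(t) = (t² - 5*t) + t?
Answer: -15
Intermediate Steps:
d(V) = V + 2*V² (d(V) = (V² + V²) + V = 2*V² + V = V + 2*V²)
F(t) = t² - 4*t
F(2)*4 + d(-1) = (2*(-4 + 2))*4 - (1 + 2*(-1)) = (2*(-2))*4 - (1 - 2) = -4*4 - 1*(-1) = -16 + 1 = -15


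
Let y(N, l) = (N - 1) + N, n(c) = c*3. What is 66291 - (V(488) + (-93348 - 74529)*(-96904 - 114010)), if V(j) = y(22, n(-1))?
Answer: -35407543330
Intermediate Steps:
n(c) = 3*c
y(N, l) = -1 + 2*N (y(N, l) = (-1 + N) + N = -1 + 2*N)
V(j) = 43 (V(j) = -1 + 2*22 = -1 + 44 = 43)
66291 - (V(488) + (-93348 - 74529)*(-96904 - 114010)) = 66291 - (43 + (-93348 - 74529)*(-96904 - 114010)) = 66291 - (43 - 167877*(-210914)) = 66291 - (43 + 35407609578) = 66291 - 1*35407609621 = 66291 - 35407609621 = -35407543330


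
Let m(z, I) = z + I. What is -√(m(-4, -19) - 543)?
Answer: -I*√566 ≈ -23.791*I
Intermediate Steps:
m(z, I) = I + z
-√(m(-4, -19) - 543) = -√((-19 - 4) - 543) = -√(-23 - 543) = -√(-566) = -I*√566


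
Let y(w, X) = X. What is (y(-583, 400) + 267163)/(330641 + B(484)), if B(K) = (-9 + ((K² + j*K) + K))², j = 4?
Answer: 267563/56011599530 ≈ 4.7769e-6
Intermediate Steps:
B(K) = (-9 + K² + 5*K)² (B(K) = (-9 + ((K² + 4*K) + K))² = (-9 + (K² + 5*K))² = (-9 + K² + 5*K)²)
(y(-583, 400) + 267163)/(330641 + B(484)) = (400 + 267163)/(330641 + (-9 + 484² + 5*484)²) = 267563/(330641 + (-9 + 234256 + 2420)²) = 267563/(330641 + 236667²) = 267563/(330641 + 56011268889) = 267563/56011599530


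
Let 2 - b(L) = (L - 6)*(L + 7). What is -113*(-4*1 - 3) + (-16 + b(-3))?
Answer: 813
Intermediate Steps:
b(L) = 2 - (-6 + L)*(7 + L) (b(L) = 2 - (L - 6)*(L + 7) = 2 - (-6 + L)*(7 + L))
-113*(-4*1 - 3) + (-16 + b(-3)) = -113*(-4*1 - 3) + (-16 + (44 - 1*(-3) - 1*(-3)²)) = -113*(-4 - 3) + (-16 + (44 + 3 - 1*9)) = -113*(-7) + (-16 + (44 + 3 - 9)) = 791 + (-16 + 38) = 791 + 22 = 813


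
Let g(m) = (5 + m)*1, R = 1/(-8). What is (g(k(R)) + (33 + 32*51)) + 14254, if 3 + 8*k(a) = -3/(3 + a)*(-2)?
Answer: 2929995/184 ≈ 15924.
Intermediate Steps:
R = -1/8 ≈ -0.12500
k(a) = -3/8 + 3/(4*(3 + a)) (k(a) = -3/8 + (-3/(3 + a)*(-2))/8 = -3/8 + (6/(3 + a))/8 = -3/8 + 3/(4*(3 + a)))
g(m) = 5 + m
(g(k(R)) + (33 + 32*51)) + 14254 = ((5 + 3*(-1 - 1*(-1/8))/(8*(3 - 1/8))) + (33 + 32*51)) + 14254 = ((5 + 3*(-1 + 1/8)/(8*(23/8))) + (33 + 1632)) + 14254 = ((5 + (3/8)*(8/23)*(-7/8)) + 1665) + 14254 = ((5 - 21/184) + 1665) + 14254 = (899/184 + 1665) + 14254 = 307259/184 + 14254 = 2929995/184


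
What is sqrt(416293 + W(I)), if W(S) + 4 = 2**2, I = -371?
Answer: sqrt(416293) ≈ 645.21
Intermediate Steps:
W(S) = 0 (W(S) = -4 + 2**2 = -4 + 4 = 0)
sqrt(416293 + W(I)) = sqrt(416293 + 0) = sqrt(416293)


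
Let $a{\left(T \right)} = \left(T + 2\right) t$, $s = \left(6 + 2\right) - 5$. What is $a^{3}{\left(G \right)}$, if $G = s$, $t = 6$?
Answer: $27000$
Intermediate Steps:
$s = 3$ ($s = 8 - 5 = 3$)
$G = 3$
$a{\left(T \right)} = 12 + 6 T$ ($a{\left(T \right)} = \left(T + 2\right) 6 = \left(2 + T\right) 6 = 12 + 6 T$)
$a^{3}{\left(G \right)} = \left(12 + 6 \cdot 3\right)^{3} = \left(12 + 18\right)^{3} = 30^{3} = 27000$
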